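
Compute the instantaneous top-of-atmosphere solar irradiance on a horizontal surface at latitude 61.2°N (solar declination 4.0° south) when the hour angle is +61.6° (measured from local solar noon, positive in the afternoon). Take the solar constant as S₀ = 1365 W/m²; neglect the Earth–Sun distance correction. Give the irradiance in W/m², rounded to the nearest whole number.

229 W/m²

With φ = 61.2°, δ = -4.0°, H = 61.60°: sin φ sin δ = -0.0611, cos φ cos δ cos H = 0.2286, so cos θ_z = 0.1675.
Top-of-atmosphere irradiance = S₀ cos θ_z = 1365 × 0.1675 = 228.64 W/m².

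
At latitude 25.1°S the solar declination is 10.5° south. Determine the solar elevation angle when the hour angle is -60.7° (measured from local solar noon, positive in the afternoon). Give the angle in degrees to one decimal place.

cos θ_z = sin φ sin δ + cos φ cos δ cos H = (-0.4242)(-0.1822) + (0.9056)(0.9833)(0.4894) = 0.5131.
θ_z = arccos(0.5131) = 59.13°, so the elevation is 90° − 59.13° = 30.87°.

30.9°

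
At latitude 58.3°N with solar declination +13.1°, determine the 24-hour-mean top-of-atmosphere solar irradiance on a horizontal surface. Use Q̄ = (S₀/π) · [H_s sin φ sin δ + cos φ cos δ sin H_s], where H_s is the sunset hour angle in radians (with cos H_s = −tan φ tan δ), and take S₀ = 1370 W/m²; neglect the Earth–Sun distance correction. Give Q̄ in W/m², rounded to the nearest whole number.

371 W/m²

−tan φ tan δ = −(1.6191)(0.2327) = -0.3768; H_s = arccos(-0.3768) = 112.14°. In radians, H_s = 1.9572.
H_s sin φ sin δ = 1.9572 × 0.8508 × 0.2267 = 0.3775.
cos φ cos δ sin H_s = 0.5255 × 0.9740 × 0.9263 = 0.4741.
Q̄ = (1370/π) × (0.3775 + 0.4741) = 436.08 × 0.8516 = 371.37 W/m².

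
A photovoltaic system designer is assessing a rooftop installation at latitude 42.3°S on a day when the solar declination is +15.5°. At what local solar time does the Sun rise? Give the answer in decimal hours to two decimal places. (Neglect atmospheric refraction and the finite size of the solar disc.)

6.97 h

cos H_s = −tan(-42.3°) · tan(15.5°) = 0.2523, so H_s = arccos(0.2523) = 75.39°.
Sunrise is at 12 − H_s/15 = 12 − 5.026 = 6.974 h local solar time.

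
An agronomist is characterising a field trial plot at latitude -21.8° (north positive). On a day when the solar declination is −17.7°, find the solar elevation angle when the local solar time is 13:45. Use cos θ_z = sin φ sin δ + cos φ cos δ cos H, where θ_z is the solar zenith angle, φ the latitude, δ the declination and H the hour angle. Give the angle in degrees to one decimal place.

Hour angle H = 15° × (13.75 − 12) = 26.25°.
cos θ_z = sin(-21.8°) sin(-17.7°) + cos(-21.8°) cos(-17.7°) cos(26.25°) = 0.1129 + 0.7933 = 0.9062.
θ_z = arccos(0.9062) = 25.01°, so the elevation is 90° − 25.01° = 64.99°.

65.0°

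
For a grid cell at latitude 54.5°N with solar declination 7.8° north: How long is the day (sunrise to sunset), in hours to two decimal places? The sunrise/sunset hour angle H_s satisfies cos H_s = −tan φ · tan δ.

13.48 hours

−tan φ tan δ = −(1.4019)(0.1370) = -0.1921; H_s = arccos(-0.1921) = 101.08°.
Day length = 2 H_s / 15° h⁻¹ = 202.16° / 15 = 13.477 h.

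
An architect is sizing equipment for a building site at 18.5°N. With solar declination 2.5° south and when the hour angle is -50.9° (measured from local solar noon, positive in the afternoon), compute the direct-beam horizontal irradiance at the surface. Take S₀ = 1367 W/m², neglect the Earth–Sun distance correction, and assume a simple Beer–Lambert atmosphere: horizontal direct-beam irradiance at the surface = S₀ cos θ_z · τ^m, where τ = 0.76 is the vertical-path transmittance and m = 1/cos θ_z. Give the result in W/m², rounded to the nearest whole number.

With φ = 18.5°, δ = -2.5°, H = -50.90°: sin φ sin δ = -0.0138, cos φ cos δ cos H = 0.5975, so cos θ_z = 0.5837.
Air mass m = 1/cos θ_z = 1/0.5837 = 1.713; τ^m = 0.76^1.713 = 0.6249.
Surface direct beam = 1367 × 0.5837 × 0.6249 = 498.62 W/m².

499 W/m²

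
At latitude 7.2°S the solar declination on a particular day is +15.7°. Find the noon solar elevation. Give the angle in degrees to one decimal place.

At local solar noon the hour angle is zero, so the elevation is 90° − |φ − δ| = 90° − |-7.2° − (15.7°)| = 90° − 22.9° = 67.1°.

67.1°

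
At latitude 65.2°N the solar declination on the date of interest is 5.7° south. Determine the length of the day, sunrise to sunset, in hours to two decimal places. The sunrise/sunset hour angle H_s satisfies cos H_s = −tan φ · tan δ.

10.34 hours

cos H_s = −tan(65.2°) · tan(-5.7°) = 0.2160, so H_s = arccos(0.2160) = 77.53°.
Day length = 2 H_s / 15° h⁻¹ = 155.06° / 15 = 10.337 h.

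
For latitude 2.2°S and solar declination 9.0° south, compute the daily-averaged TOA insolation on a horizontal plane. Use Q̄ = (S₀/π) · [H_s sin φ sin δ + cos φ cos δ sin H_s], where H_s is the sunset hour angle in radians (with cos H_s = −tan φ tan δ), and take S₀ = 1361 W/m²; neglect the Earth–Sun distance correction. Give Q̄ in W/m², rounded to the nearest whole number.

432 W/m²

cos H_s = −tan(-2.2°) · tan(-9.0°) = -0.0061, so H_s = arccos(-0.0061) = 90.35°. In radians, H_s = 1.5769.
H_s sin φ sin δ = 1.5769 × -0.0384 × -0.1564 = 0.0095.
cos φ cos δ sin H_s = 0.9993 × 0.9877 × 1.0000 = 0.9870.
Q̄ = (1361/π) × (0.0095 + 0.9870) = 433.22 × 0.9965 = 431.70 W/m².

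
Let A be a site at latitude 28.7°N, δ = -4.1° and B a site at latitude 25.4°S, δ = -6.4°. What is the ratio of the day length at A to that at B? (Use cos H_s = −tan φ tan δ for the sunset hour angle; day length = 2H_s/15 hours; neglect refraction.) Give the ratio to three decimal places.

A: H_s = arccos(−tan 28.7° · tan -4.1°) = 87.75°, so 2H_s/15 = 11.7000 h.
B: H_s = arccos(−tan -25.4° · tan -6.4°) = 93.05°, so 2H_s/15 = 12.4067 h.
Ratio A/B = 11.7000 / 12.4067 = 0.9430.

0.943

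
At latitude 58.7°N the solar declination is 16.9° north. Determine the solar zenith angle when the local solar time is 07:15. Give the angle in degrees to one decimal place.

65.9°

Hour angle H = 15° × (7.25 − 12) = -71.25°.
cos θ_z = sin(58.7°) sin(16.9°) + cos(58.7°) cos(16.9°) cos(-71.25°) = 0.2484 + 0.1598 = 0.4082.
θ_z = arccos(0.4082) = 65.91°.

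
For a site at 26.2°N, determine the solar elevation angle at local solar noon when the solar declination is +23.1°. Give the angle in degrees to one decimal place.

86.9°

At local solar noon the hour angle is zero, so the elevation is 90° − |φ − δ| = 90° − |26.2° − (23.1°)| = 90° − 3.1° = 86.9°.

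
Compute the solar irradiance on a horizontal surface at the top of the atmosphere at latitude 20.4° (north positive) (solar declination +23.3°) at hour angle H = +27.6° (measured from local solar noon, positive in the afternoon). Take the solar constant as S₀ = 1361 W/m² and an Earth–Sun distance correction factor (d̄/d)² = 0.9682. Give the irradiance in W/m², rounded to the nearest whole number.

1187 W/m²

With φ = 20.4°, δ = 23.3°, H = 27.60°: sin φ sin δ = 0.1379, cos φ cos δ cos H = 0.7629, so cos θ_z = 0.9008.
Top-of-atmosphere irradiance = S₀ (d̄/d)² cos θ_z = 1361 × 0.9682 × 0.9008 = 1187.00 W/m².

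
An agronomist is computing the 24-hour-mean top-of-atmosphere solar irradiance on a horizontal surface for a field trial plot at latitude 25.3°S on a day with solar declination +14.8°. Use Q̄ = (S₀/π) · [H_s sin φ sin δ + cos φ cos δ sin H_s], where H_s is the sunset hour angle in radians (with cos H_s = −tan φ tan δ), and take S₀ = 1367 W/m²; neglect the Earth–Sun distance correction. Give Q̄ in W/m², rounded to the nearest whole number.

−tan φ tan δ = −(-0.4727)(0.2642) = 0.1249; H_s = arccos(0.1249) = 82.83°. In radians, H_s = 1.4457.
H_s sin φ sin δ = 1.4457 × -0.4274 × 0.2554 = -0.1578.
cos φ cos δ sin H_s = 0.9041 × 0.9668 × 0.9922 = 0.8673.
Q̄ = (1367/π) × (-0.1578 + 0.8673) = 435.13 × 0.7095 = 308.72 W/m².

309 W/m²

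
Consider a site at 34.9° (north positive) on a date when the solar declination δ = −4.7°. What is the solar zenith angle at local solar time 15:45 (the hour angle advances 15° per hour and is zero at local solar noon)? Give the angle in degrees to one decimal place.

Hour angle H = 15° × (15.75 − 12) = 56.25°.
With φ = 34.9°, δ = -4.7°, H = 56.25°: sin φ sin δ = -0.0469, cos φ cos δ cos H = 0.4541, so cos θ_z = 0.4072.
θ_z = arccos(0.4072) = 65.97°.

66.0°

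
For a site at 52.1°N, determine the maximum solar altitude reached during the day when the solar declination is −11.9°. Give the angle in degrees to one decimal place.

26.0°

At local solar noon the hour angle is zero, so the elevation is 90° − |φ − δ| = 90° − |52.1° − (-11.9°)| = 90° − 64.0° = 26.0°.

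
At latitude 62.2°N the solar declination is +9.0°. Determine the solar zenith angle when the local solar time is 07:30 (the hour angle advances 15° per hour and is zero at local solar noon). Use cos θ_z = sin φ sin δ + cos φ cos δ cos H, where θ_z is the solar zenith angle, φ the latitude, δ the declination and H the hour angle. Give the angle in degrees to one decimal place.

71.7°

Hour angle H = 15° × (7.5 − 12) = -67.50°.
With φ = 62.2°, δ = 9.0°, H = -67.50°: sin φ sin δ = 0.1384, cos φ cos δ cos H = 0.1763, so cos θ_z = 0.3147.
θ_z = arccos(0.3147) = 71.66°.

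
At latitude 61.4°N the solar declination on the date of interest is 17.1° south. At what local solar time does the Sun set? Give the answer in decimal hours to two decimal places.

15.71 h

−tan φ tan δ = −(1.8341)(-0.3076) = 0.5642; H_s = arccos(0.5642) = 55.65°.
Sunset is at 12 + H_s/15 = 12 + 3.710 = 15.710 h local solar time.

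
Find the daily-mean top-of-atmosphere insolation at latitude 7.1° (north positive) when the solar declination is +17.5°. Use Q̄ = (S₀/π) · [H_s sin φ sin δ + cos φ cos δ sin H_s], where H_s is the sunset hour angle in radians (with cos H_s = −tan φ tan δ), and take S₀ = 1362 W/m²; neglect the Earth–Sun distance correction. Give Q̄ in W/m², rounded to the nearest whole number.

The sunset hour angle satisfies cos H_s = −tan φ tan δ = -0.0393, giving H_s = 92.25°. In radians, H_s = 1.6101.
H_s sin φ sin δ = 1.6101 × 0.1236 × 0.3007 = 0.0598.
cos φ cos δ sin H_s = 0.9923 × 0.9537 × 0.9992 = 0.9456.
Q̄ = (1362/π) × (0.0598 + 0.9456) = 433.54 × 1.0054 = 435.88 W/m².

436 W/m²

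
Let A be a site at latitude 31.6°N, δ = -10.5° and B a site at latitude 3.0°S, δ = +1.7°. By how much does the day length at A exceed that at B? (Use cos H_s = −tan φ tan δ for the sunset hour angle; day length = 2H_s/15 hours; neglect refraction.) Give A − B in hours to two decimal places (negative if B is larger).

-0.86 h

A: H_s = arccos(−tan 31.6° · tan -10.5°) = 83.45°, so 2H_s/15 = 11.1267 h.
B: H_s = arccos(−tan -3.0° · tan 1.7°) = 89.91°, so 2H_s/15 = 11.9880 h.
A − B = 11.1267 − 11.9880 = -0.8613 h.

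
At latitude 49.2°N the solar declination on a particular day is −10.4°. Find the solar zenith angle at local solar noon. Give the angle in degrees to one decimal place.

59.6°

At local solar noon the hour angle is zero, so the zenith angle is |φ − δ| = |49.2° − (-10.4°)| = 59.6°.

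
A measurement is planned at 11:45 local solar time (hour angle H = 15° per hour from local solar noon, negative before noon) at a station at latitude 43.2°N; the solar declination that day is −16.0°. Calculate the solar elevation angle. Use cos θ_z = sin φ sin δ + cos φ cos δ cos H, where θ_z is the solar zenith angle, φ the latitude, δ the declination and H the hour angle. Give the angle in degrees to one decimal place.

30.7°

Hour angle H = 15° × (11.75 − 12) = -3.75°.
With φ = 43.2°, δ = -16.0°, H = -3.75°: sin φ sin δ = -0.1887, cos φ cos δ cos H = 0.6992, so cos θ_z = 0.5105.
θ_z = arccos(0.5105) = 59.30°, so the elevation is 90° − 59.30° = 30.70°.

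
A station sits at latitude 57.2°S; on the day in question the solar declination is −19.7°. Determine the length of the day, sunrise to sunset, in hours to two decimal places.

16.50 hours

cos H_s = −tan(-57.2°) · tan(-19.7°) = -0.5556, so H_s = arccos(-0.5556) = 123.75°.
Day length = 2 H_s / 15° h⁻¹ = 247.50° / 15 = 16.500 h.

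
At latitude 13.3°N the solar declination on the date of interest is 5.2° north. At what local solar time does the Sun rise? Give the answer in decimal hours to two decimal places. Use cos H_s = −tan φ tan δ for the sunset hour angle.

5.92 h

cos H_s = −tan(13.3°) · tan(5.2°) = -0.0215, so H_s = arccos(-0.0215) = 91.23°.
Sunrise is at 12 − H_s/15 = 12 − 6.082 = 5.918 h local solar time.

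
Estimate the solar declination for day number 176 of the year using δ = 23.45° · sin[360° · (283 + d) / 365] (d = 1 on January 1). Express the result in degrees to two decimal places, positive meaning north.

+23.42°

360 × (283 + 176) / 365 = 452.712°; sin(452.712°) = 0.9989.
δ = 23.45 × 0.9989 = 23.424° ≈ +23.42°.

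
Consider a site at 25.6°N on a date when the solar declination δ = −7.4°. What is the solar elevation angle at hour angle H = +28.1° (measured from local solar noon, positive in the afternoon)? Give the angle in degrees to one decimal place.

cos θ_z = sin φ sin δ + cos φ cos δ cos H = (0.4321)(-0.1288) + (0.9018)(0.9917)(0.8821) = 0.7332.
θ_z = arccos(0.7332) = 42.84°, so the elevation is 90° − 42.84° = 47.16°.

47.2°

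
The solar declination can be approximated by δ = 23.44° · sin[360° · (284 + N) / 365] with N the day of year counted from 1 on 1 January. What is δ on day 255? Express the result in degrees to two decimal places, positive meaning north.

360 × (284 + 255) / 365 = 531.616°; sin(531.616°) = 0.1458.
δ = 23.44 × 0.1458 = 3.418° ≈ +3.42°.

+3.42°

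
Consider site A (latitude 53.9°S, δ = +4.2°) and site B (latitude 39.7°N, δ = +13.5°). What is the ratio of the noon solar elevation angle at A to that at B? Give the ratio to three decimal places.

A: 90° − |-53.9 − (4.2)| = 31.90°.
B: 90° − |39.7 − (13.5)| = 63.80°.
Ratio A/B = 31.9000 / 63.8000 = 0.5000.

0.500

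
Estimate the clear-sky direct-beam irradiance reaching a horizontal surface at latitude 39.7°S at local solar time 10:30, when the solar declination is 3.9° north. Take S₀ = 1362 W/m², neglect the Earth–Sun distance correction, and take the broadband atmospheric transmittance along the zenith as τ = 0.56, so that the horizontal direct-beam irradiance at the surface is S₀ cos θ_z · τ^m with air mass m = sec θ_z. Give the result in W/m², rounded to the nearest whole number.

380 W/m²

Hour angle H = 15° × (10.5 − 12) = -22.50°.
cos θ_z = sin(-39.7°) sin(3.9°) + cos(-39.7°) cos(3.9°) cos(-22.50°) = -0.0434 + 0.7092 = 0.6658.
Air mass m = 1/cos θ_z = 1/0.6658 = 1.502; τ^m = 0.56^1.502 = 0.4186.
Surface direct beam = 1362 × 0.6658 × 0.4186 = 379.59 W/m².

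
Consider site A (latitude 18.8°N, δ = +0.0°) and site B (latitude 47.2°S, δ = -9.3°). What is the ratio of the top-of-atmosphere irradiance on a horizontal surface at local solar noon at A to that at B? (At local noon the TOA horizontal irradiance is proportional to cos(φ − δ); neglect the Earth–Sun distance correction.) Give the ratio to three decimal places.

A: cos θ_z = cos(18.8° − (0.0°)) = 0.9466.
B: cos θ_z = cos(-47.2° − (-9.3°)) = 0.7891.
Ratio A/B = 0.9466 / 0.7891 = 1.1996.

1.200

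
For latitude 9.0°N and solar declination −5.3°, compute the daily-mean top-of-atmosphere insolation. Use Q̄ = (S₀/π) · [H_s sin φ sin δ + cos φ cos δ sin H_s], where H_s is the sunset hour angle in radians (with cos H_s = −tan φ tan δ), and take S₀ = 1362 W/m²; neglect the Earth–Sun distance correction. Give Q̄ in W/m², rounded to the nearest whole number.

−tan φ tan δ = −(0.1584)(-0.0928) = 0.0147; H_s = arccos(0.0147) = 89.16°. In radians, H_s = 1.5561.
H_s sin φ sin δ = 1.5561 × 0.1564 × -0.0924 = -0.0225.
cos φ cos δ sin H_s = 0.9877 × 0.9957 × 0.9999 = 0.9834.
Q̄ = (1362/π) × (-0.0225 + 0.9834) = 433.54 × 0.9609 = 416.59 W/m².

417 W/m²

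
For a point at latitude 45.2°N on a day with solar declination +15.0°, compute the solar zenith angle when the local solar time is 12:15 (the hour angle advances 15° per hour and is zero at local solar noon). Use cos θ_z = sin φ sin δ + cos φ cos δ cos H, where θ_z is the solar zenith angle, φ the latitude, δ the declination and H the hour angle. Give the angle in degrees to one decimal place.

30.4°

Hour angle H = 15° × (12.25 − 12) = 3.75°.
With φ = 45.2°, δ = 15.0°, H = 3.75°: sin φ sin δ = 0.1837, cos φ cos δ cos H = 0.6792, so cos θ_z = 0.8629.
θ_z = arccos(0.8629) = 30.36°.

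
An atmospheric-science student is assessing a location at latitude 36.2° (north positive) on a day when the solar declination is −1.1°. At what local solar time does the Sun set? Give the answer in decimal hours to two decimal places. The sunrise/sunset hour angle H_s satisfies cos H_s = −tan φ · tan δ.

17.95 h

The sunset hour angle satisfies cos H_s = −tan φ tan δ = 0.0141, giving H_s = 89.19°.
Sunset is at 12 + H_s/15 = 12 + 5.946 = 17.946 h local solar time.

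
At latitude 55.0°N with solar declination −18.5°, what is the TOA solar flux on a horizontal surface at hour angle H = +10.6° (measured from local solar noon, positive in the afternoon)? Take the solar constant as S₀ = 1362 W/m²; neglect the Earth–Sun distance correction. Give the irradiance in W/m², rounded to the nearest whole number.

cos θ_z = sin(55.0°) sin(-18.5°) + cos(55.0°) cos(-18.5°) cos(10.60°) = -0.2599 + 0.5347 = 0.2748.
Top-of-atmosphere irradiance = S₀ cos θ_z = 1362 × 0.2748 = 374.28 W/m².

374 W/m²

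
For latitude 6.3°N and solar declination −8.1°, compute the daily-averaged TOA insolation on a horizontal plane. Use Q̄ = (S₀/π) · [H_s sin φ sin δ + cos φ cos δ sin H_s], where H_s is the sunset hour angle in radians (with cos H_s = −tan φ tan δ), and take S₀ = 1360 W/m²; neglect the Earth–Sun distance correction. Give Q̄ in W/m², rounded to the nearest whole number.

The sunset hour angle satisfies cos H_s = −tan φ tan δ = 0.0157, giving H_s = 89.10°. In radians, H_s = 1.5551.
H_s sin φ sin δ = 1.5551 × 0.1097 × -0.1409 = -0.0240.
cos φ cos δ sin H_s = 0.9940 × 0.9900 × 0.9999 = 0.9840.
Q̄ = (1360/π) × (-0.0240 + 0.9840) = 432.90 × 0.9600 = 415.58 W/m².

416 W/m²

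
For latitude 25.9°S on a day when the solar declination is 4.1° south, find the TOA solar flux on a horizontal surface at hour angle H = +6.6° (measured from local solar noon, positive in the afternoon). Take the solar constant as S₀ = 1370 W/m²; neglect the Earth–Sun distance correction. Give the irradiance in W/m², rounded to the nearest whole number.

1264 W/m²

With φ = -25.9°, δ = -4.1°, H = 6.60°: sin φ sin δ = 0.0312, cos φ cos δ cos H = 0.8913, so cos θ_z = 0.9225.
Top-of-atmosphere irradiance = S₀ cos θ_z = 1370 × 0.9225 = 1263.83 W/m².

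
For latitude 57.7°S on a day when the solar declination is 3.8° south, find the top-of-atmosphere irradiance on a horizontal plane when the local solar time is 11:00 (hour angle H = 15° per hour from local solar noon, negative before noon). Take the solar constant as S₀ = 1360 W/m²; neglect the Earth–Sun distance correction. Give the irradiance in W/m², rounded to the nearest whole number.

Hour angle H = 15° × (11 − 12) = -15.00°.
cos θ_z = sin φ sin δ + cos φ cos δ cos H = (-0.8453)(-0.0663) + (0.5344)(0.9978)(0.9659) = 0.5711.
Top-of-atmosphere irradiance = S₀ cos θ_z = 1360 × 0.5711 = 776.70 W/m².

777 W/m²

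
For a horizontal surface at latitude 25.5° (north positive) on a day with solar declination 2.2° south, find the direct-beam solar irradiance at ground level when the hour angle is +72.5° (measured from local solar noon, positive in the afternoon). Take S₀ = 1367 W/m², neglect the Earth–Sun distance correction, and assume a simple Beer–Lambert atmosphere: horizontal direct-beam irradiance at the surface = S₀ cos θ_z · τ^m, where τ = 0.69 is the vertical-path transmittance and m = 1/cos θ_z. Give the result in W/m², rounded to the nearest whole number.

81 W/m²

cos θ_z = sin(25.5°) sin(-2.2°) + cos(25.5°) cos(-2.2°) cos(72.50°) = -0.0165 + 0.2712 = 0.2547.
Air mass m = 1/cos θ_z = 1/0.2547 = 3.926; τ^m = 0.69^3.926 = 0.2330.
Surface direct beam = 1367 × 0.2547 × 0.2330 = 81.12 W/m².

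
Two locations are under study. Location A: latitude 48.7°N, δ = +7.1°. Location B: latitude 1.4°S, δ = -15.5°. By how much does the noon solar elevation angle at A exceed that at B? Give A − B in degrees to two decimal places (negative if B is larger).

-27.50°

A: 90° − |48.7 − (7.1)| = 48.40°.
B: 90° − |-1.4 − (-15.5)| = 75.90°.
A − B = 48.40 − 75.90 = -27.50°.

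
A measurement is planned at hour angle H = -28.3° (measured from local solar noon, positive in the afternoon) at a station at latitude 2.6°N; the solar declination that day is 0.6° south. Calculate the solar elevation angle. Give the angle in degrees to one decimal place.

With φ = 2.6°, δ = -0.6°, H = -28.30°: sin φ sin δ = -0.0005, cos φ cos δ cos H = 0.8795, so cos θ_z = 0.8790.
θ_z = arccos(0.8790) = 28.48°, so the elevation is 90° − 28.48° = 61.52°.

61.5°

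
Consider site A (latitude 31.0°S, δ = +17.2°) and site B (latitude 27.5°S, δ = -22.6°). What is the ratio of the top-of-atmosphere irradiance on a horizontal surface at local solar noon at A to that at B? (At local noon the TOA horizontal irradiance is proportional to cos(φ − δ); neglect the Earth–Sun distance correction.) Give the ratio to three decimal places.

0.669

A: cos θ_z = cos(-31.0° − (17.2°)) = 0.6665.
B: cos θ_z = cos(-27.5° − (-22.6°)) = 0.9963.
Ratio A/B = 0.6665 / 0.9963 = 0.6690.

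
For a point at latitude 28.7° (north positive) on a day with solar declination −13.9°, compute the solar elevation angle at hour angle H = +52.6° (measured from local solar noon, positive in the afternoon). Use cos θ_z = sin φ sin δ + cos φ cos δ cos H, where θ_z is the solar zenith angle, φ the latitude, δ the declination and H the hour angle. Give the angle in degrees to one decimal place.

23.7°

cos θ_z = sin φ sin δ + cos φ cos δ cos H = (0.4802)(-0.2402) + (0.8771)(0.9707)(0.6074) = 0.4018.
θ_z = arccos(0.4018) = 66.31°, so the elevation is 90° − 66.31° = 23.69°.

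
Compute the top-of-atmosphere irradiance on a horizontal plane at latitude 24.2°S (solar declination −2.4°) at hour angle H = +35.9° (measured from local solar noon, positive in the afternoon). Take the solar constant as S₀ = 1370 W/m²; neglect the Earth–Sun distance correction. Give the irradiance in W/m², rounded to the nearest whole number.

1035 W/m²

cos θ_z = sin φ sin δ + cos φ cos δ cos H = (-0.4099)(-0.0419) + (0.9121)(0.9991)(0.8100) = 0.7553.
Top-of-atmosphere irradiance = S₀ cos θ_z = 1370 × 0.7553 = 1034.76 W/m².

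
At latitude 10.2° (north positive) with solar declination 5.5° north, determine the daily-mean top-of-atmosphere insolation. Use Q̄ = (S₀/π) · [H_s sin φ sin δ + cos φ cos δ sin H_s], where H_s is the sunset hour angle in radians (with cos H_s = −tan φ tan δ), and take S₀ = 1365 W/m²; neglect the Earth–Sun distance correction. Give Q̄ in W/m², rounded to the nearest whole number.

437 W/m²

−tan φ tan δ = −(0.1799)(0.0963) = -0.0173; H_s = arccos(-0.0173) = 90.99°. In radians, H_s = 1.5881.
H_s sin φ sin δ = 1.5881 × 0.1771 × 0.0958 = 0.0269.
cos φ cos δ sin H_s = 0.9842 × 0.9954 × 0.9999 = 0.9796.
Q̄ = (1365/π) × (0.0269 + 0.9796) = 434.49 × 1.0065 = 437.31 W/m².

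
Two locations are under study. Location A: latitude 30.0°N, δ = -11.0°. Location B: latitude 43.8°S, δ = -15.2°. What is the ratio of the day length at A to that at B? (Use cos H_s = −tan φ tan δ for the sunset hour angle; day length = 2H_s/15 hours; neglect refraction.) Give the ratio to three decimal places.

A: H_s = arccos(−tan 30.0° · tan -11.0°) = 83.56°, so 2H_s/15 = 11.1413 h.
B: H_s = arccos(−tan -43.8° · tan -15.2°) = 105.10°, so 2H_s/15 = 14.0133 h.
Ratio A/B = 11.1413 / 14.0133 = 0.7951.

0.795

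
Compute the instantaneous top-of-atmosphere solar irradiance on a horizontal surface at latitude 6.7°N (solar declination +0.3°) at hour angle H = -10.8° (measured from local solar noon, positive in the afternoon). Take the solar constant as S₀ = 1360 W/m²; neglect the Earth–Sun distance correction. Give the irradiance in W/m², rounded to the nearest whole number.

1328 W/m²

cos θ_z = sin φ sin δ + cos φ cos δ cos H = (0.1167)(0.0052) + (0.9932)(1.0000)(0.9823) = 0.9762.
Top-of-atmosphere irradiance = S₀ cos θ_z = 1360 × 0.9762 = 1327.63 W/m².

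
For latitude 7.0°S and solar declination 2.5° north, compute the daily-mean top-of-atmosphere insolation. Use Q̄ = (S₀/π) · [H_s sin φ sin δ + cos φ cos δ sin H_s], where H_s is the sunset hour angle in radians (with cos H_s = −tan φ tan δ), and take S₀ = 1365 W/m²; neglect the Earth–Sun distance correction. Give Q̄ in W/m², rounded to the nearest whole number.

427 W/m²

The sunset hour angle satisfies cos H_s = −tan φ tan δ = 0.0054, giving H_s = 89.69°. In radians, H_s = 1.5654.
H_s sin φ sin δ = 1.5654 × -0.1219 × 0.0436 = -0.0083.
cos φ cos δ sin H_s = 0.9925 × 0.9990 × 1.0000 = 0.9915.
Q̄ = (1365/π) × (-0.0083 + 0.9915) = 434.49 × 0.9832 = 427.19 W/m².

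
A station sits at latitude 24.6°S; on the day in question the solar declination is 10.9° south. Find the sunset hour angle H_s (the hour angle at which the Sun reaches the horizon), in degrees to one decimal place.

95.1°

The sunset hour angle satisfies cos H_s = −tan φ tan δ = -0.0882, giving H_s = 95.06°.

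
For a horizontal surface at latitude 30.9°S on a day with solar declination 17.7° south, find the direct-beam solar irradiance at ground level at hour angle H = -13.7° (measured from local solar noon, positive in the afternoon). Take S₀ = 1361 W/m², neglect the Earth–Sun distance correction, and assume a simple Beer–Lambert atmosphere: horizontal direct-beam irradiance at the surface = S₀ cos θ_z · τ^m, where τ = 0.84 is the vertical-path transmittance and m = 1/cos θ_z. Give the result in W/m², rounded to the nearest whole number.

cos θ_z = sin(-30.9°) sin(-17.7°) + cos(-30.9°) cos(-17.7°) cos(-13.70°) = 0.1561 + 0.7942 = 0.9503.
Air mass m = 1/cos θ_z = 1/0.9503 = 1.052; τ^m = 0.84^1.052 = 0.8324.
Surface direct beam = 1361 × 0.9503 × 0.8324 = 1076.59 W/m².

1077 W/m²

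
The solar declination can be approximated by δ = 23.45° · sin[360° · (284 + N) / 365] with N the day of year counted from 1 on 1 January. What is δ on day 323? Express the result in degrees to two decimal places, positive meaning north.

-20.03°

360 × (284 + 323) / 365 = 598.685°; sin(598.685°) = -0.8543.
δ = 23.45 × -0.8543 = -20.033° ≈ -20.03°.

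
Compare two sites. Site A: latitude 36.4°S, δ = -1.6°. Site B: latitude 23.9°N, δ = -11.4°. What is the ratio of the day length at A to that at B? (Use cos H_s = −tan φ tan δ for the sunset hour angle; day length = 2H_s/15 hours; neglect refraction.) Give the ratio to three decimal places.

A: H_s = arccos(−tan -36.4° · tan -1.6°) = 91.18°, so 2H_s/15 = 12.1573 h.
B: H_s = arccos(−tan 23.9° · tan -11.4°) = 84.87°, so 2H_s/15 = 11.3160 h.
Ratio A/B = 12.1573 / 11.3160 = 1.0743.

1.074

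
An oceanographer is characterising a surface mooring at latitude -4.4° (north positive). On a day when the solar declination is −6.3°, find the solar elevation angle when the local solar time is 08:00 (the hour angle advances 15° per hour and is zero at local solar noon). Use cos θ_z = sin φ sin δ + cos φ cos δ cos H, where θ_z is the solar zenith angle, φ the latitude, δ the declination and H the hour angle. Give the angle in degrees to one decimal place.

30.3°

Hour angle H = 15° × (8 − 12) = -60.00°.
cos θ_z = sin(-4.4°) sin(-6.3°) + cos(-4.4°) cos(-6.3°) cos(-60.00°) = 0.0084 + 0.4955 = 0.5039.
θ_z = arccos(0.5039) = 59.74°, so the elevation is 90° − 59.74° = 30.26°.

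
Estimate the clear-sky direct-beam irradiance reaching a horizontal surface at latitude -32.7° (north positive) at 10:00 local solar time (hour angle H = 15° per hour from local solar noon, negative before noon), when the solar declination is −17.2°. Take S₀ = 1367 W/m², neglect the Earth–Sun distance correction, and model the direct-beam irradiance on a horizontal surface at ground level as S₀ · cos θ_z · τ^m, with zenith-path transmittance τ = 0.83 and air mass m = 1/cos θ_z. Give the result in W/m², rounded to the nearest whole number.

Hour angle H = 15° × (10 − 12) = -30.00°.
With φ = -32.7°, δ = -17.2°, H = -30.00°: sin φ sin δ = 0.1598, cos φ cos δ cos H = 0.6962, so cos θ_z = 0.8560.
Air mass m = 1/cos θ_z = 1/0.8560 = 1.168; τ^m = 0.83^1.168 = 0.8044.
Surface direct beam = 1367 × 0.8560 × 0.8044 = 941.27 W/m².

941 W/m²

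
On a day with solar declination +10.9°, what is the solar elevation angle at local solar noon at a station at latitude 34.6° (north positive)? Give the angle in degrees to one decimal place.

66.3°

At local solar noon the hour angle is zero, so the elevation is 90° − |φ − δ| = 90° − |34.6° − (10.9°)| = 90° − 23.7° = 66.3°.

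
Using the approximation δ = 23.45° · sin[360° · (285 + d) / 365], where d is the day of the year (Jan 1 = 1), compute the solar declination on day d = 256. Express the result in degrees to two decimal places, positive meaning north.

+2.62°

360 × (285 + 256) / 365 = 533.589°; sin(533.589°) = 0.1117.
δ = 23.45 × 0.1117 = 2.619° ≈ +2.62°.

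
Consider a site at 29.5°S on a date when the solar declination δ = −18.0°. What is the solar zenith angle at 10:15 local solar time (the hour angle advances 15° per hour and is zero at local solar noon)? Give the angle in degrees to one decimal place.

26.5°

Hour angle H = 15° × (10.25 − 12) = -26.25°.
With φ = -29.5°, δ = -18.0°, H = -26.25°: sin φ sin δ = 0.1522, cos φ cos δ cos H = 0.7424, so cos θ_z = 0.8946.
θ_z = arccos(0.8946) = 26.54°.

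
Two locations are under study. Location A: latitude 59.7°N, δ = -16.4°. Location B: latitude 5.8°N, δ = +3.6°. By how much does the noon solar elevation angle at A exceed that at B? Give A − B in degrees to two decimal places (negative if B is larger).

-73.90°

A: 90° − |59.7 − (-16.4)| = 13.90°.
B: 90° − |5.8 − (3.6)| = 87.80°.
A − B = 13.90 − 87.80 = -73.90°.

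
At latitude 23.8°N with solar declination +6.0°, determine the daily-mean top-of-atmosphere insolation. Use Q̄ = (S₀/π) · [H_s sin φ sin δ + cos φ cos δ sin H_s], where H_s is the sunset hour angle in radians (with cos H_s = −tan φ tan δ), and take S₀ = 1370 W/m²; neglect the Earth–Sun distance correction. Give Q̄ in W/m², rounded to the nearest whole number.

426 W/m²

−tan φ tan δ = −(0.4411)(0.1051) = -0.0464; H_s = arccos(-0.0464) = 92.66°. In radians, H_s = 1.6172.
H_s sin φ sin δ = 1.6172 × 0.4035 × 0.1045 = 0.0682.
cos φ cos δ sin H_s = 0.9150 × 0.9945 × 0.9989 = 0.9090.
Q̄ = (1370/π) × (0.0682 + 0.9090) = 436.08 × 0.9772 = 426.14 W/m².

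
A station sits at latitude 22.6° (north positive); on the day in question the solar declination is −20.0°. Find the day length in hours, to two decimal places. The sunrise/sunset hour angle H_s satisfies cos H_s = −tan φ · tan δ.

10.84 hours

The sunset hour angle satisfies cos H_s = −tan φ tan δ = 0.1515, giving H_s = 81.29°.
Day length = 2 H_s / 15° h⁻¹ = 162.58° / 15 = 10.839 h.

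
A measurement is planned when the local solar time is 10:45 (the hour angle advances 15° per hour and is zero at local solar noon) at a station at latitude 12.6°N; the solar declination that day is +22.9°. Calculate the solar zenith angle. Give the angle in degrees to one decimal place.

Hour angle H = 15° × (10.75 − 12) = -18.75°.
cos θ_z = sin φ sin δ + cos φ cos δ cos H = (0.2181)(0.3891) + (0.9759)(0.9212)(0.9469) = 0.9361.
θ_z = arccos(0.9361) = 20.59°.

20.6°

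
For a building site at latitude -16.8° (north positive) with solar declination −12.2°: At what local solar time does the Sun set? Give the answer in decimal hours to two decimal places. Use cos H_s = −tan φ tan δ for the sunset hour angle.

18.25 h

cos H_s = −tan(-16.8°) · tan(-12.2°) = -0.0653, so H_s = arccos(-0.0653) = 93.74°.
Sunset is at 12 + H_s/15 = 12 + 6.249 = 18.249 h local solar time.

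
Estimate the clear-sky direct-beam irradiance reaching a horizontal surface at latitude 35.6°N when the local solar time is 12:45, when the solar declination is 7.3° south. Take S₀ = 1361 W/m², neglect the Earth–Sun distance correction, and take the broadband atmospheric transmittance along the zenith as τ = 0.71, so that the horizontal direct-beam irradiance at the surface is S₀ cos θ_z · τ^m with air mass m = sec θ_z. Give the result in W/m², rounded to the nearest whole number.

605 W/m²

Hour angle H = 15° × (12.75 − 12) = 11.25°.
With φ = 35.6°, δ = -7.3°, H = 11.25°: sin φ sin δ = -0.0740, cos φ cos δ cos H = 0.7910, so cos θ_z = 0.7170.
Air mass m = 1/cos θ_z = 1/0.7170 = 1.395; τ^m = 0.71^1.395 = 0.6202.
Surface direct beam = 1361 × 0.7170 × 0.6202 = 605.21 W/m².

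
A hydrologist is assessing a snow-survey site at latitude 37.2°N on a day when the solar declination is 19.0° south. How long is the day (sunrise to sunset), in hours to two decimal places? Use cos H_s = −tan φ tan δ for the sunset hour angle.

9.98 hours

The sunset hour angle satisfies cos H_s = −tan φ tan δ = 0.2614, giving H_s = 74.85°.
Day length = 2 H_s / 15° h⁻¹ = 149.70° / 15 = 9.980 h.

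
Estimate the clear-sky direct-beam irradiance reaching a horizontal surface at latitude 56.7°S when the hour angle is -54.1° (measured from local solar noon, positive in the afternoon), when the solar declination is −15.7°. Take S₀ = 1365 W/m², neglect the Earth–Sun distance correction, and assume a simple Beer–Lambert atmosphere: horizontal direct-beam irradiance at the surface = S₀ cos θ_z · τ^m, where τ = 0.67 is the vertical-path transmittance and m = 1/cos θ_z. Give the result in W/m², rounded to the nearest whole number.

347 W/m²

cos θ_z = sin φ sin δ + cos φ cos δ cos H = (-0.8358)(-0.2706) + (0.5490)(0.9627)(0.5864) = 0.5361.
Air mass m = 1/cos θ_z = 1/0.5361 = 1.865; τ^m = 0.67^1.865 = 0.4738.
Surface direct beam = 1365 × 0.5361 × 0.4738 = 346.72 W/m².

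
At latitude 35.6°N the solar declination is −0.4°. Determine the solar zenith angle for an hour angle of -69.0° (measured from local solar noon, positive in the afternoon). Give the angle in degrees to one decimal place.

73.3°

cos θ_z = sin(35.6°) sin(-0.4°) + cos(35.6°) cos(-0.4°) cos(-69.00°) = -0.0041 + 0.2914 = 0.2873.
θ_z = arccos(0.2873) = 73.30°.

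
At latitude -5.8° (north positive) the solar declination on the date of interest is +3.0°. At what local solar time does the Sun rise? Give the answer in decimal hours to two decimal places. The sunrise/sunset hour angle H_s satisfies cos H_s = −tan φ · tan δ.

The sunset hour angle satisfies cos H_s = −tan φ tan δ = 0.0053, giving H_s = 89.70°.
Sunrise is at 12 − H_s/15 = 12 − 5.980 = 6.020 h local solar time.

6.02 h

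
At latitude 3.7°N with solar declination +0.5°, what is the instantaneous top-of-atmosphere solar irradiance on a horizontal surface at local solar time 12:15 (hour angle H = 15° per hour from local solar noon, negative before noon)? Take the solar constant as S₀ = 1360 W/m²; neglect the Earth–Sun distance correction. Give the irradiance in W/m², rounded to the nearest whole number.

1355 W/m²

Hour angle H = 15° × (12.25 − 12) = 3.75°.
With φ = 3.7°, δ = 0.5°, H = 3.75°: sin φ sin δ = 0.0006, cos φ cos δ cos H = 0.9957, so cos θ_z = 0.9963.
Top-of-atmosphere irradiance = S₀ cos θ_z = 1360 × 0.9963 = 1354.97 W/m².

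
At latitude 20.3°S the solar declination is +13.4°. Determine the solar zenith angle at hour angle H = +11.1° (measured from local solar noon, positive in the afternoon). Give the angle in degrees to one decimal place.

cos θ_z = sin(-20.3°) sin(13.4°) + cos(-20.3°) cos(13.4°) cos(11.10°) = -0.0804 + 0.8953 = 0.8149.
θ_z = arccos(0.8149) = 35.42°.

35.4°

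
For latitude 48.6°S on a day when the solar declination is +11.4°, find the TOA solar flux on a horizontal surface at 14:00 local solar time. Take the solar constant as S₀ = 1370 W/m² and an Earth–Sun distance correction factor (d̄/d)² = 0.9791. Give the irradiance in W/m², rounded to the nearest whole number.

554 W/m²

Hour angle H = 15° × (14 − 12) = 30.00°.
cos θ_z = sin(-48.6°) sin(11.4°) + cos(-48.6°) cos(11.4°) cos(30.00°) = -0.1483 + 0.5614 = 0.4131.
Top-of-atmosphere irradiance = S₀ (d̄/d)² cos θ_z = 1370 × 0.9791 × 0.4131 = 554.12 W/m².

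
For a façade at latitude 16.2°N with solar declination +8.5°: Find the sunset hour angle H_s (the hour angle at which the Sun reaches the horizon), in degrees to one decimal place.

92.5°

cos H_s = −tan(16.2°) · tan(8.5°) = -0.0434, so H_s = arccos(-0.0434) = 92.49°.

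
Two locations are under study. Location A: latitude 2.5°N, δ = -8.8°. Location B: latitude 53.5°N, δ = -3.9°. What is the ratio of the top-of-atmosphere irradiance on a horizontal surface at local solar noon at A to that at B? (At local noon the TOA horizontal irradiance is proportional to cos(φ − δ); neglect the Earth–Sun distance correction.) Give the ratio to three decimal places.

1.820

A: cos θ_z = cos(2.5° − (-8.8°)) = 0.9806.
B: cos θ_z = cos(53.5° − (-3.9°)) = 0.5388.
Ratio A/B = 0.9806 / 0.5388 = 1.8200.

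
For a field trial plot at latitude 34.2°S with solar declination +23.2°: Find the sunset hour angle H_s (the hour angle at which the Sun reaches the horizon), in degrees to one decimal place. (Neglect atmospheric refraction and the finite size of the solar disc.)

73.1°

cos H_s = −tan(-34.2°) · tan(23.2°) = 0.2913, so H_s = arccos(0.2913) = 73.06°.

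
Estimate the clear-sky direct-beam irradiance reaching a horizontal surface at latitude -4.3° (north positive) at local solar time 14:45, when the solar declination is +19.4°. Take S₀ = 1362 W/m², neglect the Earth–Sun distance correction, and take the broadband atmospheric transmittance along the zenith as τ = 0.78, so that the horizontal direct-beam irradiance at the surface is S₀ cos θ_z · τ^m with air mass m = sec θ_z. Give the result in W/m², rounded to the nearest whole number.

Hour angle H = 15° × (14.75 − 12) = 41.25°.
cos θ_z = sin(-4.3°) sin(19.4°) + cos(-4.3°) cos(19.4°) cos(41.25°) = -0.0249 + 0.7072 = 0.6823.
Air mass m = 1/cos θ_z = 1/0.6823 = 1.466; τ^m = 0.78^1.466 = 0.6947.
Surface direct beam = 1362 × 0.6823 × 0.6947 = 645.58 W/m².

646 W/m²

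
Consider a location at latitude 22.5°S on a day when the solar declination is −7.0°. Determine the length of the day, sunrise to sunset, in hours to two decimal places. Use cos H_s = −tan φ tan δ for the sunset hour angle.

12.39 hours

cos H_s = −tan(-22.5°) · tan(-7.0°) = -0.0509, so H_s = arccos(-0.0509) = 92.92°.
Day length = 2 H_s / 15° h⁻¹ = 185.84° / 15 = 12.389 h.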